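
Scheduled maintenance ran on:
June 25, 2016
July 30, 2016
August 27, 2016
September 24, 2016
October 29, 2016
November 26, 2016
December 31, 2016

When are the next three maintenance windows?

January 28, 2017; February 25, 2017; March 25, 2017

These are Saturdays with 35, 28, 28, 35, 28, 35-day gaps.
Each is the final Saturday of its month — July 30, 2016 is past the 28th, so '4th Saturday' doesn't fit.
January 2017 ends with Saturday January 28, 2017.
February 2017 ends with Saturday February 25, 2017.
Last Saturday of March 2017: March 25, 2017.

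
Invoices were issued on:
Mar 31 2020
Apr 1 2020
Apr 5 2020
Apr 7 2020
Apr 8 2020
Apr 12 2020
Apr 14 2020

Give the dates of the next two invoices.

Apr 15 2020, Apr 19 2020

Every event lands on a Tuesday or Wednesday or Sunday (gaps cycle 1, 4, 2, 1, 4, 2).
So the schedule is: every Tuesday, Wednesday and Sunday.
Next Wednesday: Apr 15 2020.
The following Sunday is Apr 19 2020.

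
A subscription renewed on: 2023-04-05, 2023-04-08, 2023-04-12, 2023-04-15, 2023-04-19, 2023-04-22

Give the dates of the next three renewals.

2023-04-26, 2023-04-29, 2023-05-03

Every event lands on a Wednesday or Saturday (gaps cycle 3, 4, 3, 4, 3).
So the schedule is: every Wednesday and Saturday.
The following Wednesday is 2023-04-26.
Next Saturday: 2023-04-29.
Next Wednesday: 2023-05-03.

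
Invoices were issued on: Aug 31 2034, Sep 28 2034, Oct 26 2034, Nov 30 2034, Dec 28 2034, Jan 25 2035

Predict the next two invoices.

These are Thursdays with 28, 28, 35, 28, 28-day gaps.
Each is the final Thursday of its month — Aug 31 2034 is past the 28th, so '4th Thursday' doesn't fit.
February 2035 ends with Thursday Feb 22 2035.
March 2035 ends with Thursday Mar 29 2035.

Feb 22 2035, Mar 29 2035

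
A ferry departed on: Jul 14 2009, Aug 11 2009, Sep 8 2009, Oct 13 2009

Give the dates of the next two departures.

These are Tuesdays at 28- or 35-day spacing (28, 28, 35).
The pattern: 2nd Tuesday of the month.
2nd Tuesday of November 2009: Nov 10 2009.
2nd Tuesday of December 2009: Dec 8 2009.

Nov 10 2009, Dec 8 2009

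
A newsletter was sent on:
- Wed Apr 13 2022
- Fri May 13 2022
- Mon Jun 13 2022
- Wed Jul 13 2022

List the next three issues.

The day-of-month is always 13 (30, 31, 30 days between events).
So this recurs on the 13th of each month.
Next: August 2022 → Sat Aug 13 2022.
September 2022: Tue Sep 13 2022.
October 2022: Thu Oct 13 2022.

Sat Aug 13 2022, Tue Sep 13 2022, Thu Oct 13 2022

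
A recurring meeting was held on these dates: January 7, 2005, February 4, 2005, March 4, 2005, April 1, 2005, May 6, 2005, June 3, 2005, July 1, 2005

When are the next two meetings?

August 5, 2005; September 2, 2005

All dates are Fridays, 28, 28, 28, 35, 28, 28 days apart.
Specifically, the 1st Friday of each month.
August 2005 — 1st Friday is August 5, 2005.
1st Friday of September 2005: September 2, 2005.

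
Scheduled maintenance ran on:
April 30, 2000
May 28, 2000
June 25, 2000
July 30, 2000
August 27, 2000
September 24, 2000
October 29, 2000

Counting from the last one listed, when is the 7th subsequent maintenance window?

Every date is a Sunday; gaps 28, 28, 35, 28, 28, 35 days.
Each is the last Sunday of its month (at least one falls on the 29th or later, ruling out '4th Sunday').
Last Sunday of November 2000: November 26, 2000.
Last Sunday of December 2000: December 31, 2000.
Last Sunday of January 2001: January 28, 2001.
Last Sunday of February 2001: February 25, 2001.
March 2001 ends with Sunday March 25, 2001.
April 2001 ends with Sunday April 29, 2001.
May 2001 ends with Sunday May 27, 2001.

May 27, 2001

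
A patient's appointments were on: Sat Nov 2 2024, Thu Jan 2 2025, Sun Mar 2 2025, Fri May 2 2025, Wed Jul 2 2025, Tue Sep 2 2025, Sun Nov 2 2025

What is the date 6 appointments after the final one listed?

Gaps: 61, 59, 61, 61, 62, 61 days — not constant. Every event is on the 2nd of the month.
Pattern: the 2nd of every 2 months.
Next: January 2026 → Fri Jan 2 2026.
Next: March 2026 → Mon Mar 2 2026.
May 2026: Sat May 2 2026.
Next: July 2026 → Thu Jul 2 2026.
September 2026: Wed Sep 2 2026.
November 2026: Mon Nov 2 2026.

Mon Nov 2 2026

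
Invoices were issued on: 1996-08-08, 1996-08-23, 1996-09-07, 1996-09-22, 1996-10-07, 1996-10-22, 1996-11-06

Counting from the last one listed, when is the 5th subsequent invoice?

Every event comes 15 days after the last (15, 15, 15, 15, 15, 15).
1996-11-06 + 15 days = 1996-11-21.
1996-11-21 + 15 days = 1996-12-06.
1996-12-06 + 15 days = 1996-12-21.
1996-12-21 + 15 days = 1997-01-05.
1997-01-05 + 15 days = 1997-01-20.

1997-01-20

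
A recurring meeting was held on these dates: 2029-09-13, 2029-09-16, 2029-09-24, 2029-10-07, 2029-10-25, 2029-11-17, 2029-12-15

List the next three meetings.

2030-01-17, 2030-02-24, 2030-04-08

The spacing grows by 5 each time: 3, 8, 13, 18, 23, 28 days.
Next gap: 33 days. 2029-12-15 + 33 days = 2030-01-17.
Next gap: 38 days. 2030-01-17 + 38 days = 2030-02-24.
Next gap: 43 days. 2030-02-24 + 43 days = 2030-04-08.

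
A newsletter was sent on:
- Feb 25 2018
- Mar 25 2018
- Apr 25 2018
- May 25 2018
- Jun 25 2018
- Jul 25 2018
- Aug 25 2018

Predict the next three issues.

Gaps: 28, 31, 30, 31, 30, 31 days — not constant. Every event is on the 25th of the month.
Pattern: the 25th of each month.
Next: September 2018 → Sep 25 2018.
October 2018: Oct 25 2018.
November 2018: Nov 25 2018.

Sep 25 2018, Oct 25 2018, Nov 25 2018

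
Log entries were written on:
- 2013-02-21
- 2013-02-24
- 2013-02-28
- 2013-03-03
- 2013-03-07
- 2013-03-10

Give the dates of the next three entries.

The gap pattern 3, 4, 3, 4, 3 repeats every 2 events.
These are the Thursdays and Sundays of each week.
The following Thursday is 2013-03-14.
The following Sunday is 2013-03-17.
The following Thursday is 2013-03-21.

2013-03-14, 2013-03-17, 2013-03-21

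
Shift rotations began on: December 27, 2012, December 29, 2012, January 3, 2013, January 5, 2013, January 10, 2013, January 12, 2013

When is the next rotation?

Every event lands on a Thursday or Saturday (gaps cycle 2, 5, 2, 5, 2).
So the schedule is: every Thursday and Saturday.
Next Thursday: January 17, 2013.

January 17, 2013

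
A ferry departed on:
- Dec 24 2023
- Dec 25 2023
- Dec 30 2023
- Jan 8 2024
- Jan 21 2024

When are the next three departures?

The spacing grows by 4 each time: 1, 5, 9, 13 days.
Next gap: 17 days. Jan 21 2024 + 17 days = Feb 7 2024.
Next gap: 21 days. Feb 7 2024 + 21 days = Feb 28 2024.
Next gap: 25 days. Feb 28 2024 + 25 days = Mar 24 2024.

Feb 7 2024, Feb 28 2024, Mar 24 2024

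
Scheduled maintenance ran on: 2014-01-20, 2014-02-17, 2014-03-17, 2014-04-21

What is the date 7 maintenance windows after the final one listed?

2014-11-17

Gaps: 28, 28, 35 days — a mix of 28 and 35. Every date is a Monday.
Each is the 3rd Monday of its month.
May 2014 — 3rd Monday is 2014-05-19.
3rd Monday of June 2014: 2014-06-16.
July 2014 — 3rd Monday is 2014-07-21.
August 2014 — 3rd Monday is 2014-08-18.
September 2014 — 3rd Monday is 2014-09-15.
3rd Monday of October 2014: 2014-10-20.
3rd Monday of November 2014: 2014-11-17.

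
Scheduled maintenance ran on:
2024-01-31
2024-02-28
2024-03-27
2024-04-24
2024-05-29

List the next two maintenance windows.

All Wednesdays; the gaps (28, 28, 28, 35) vary with month length.
This is the last Wednesday of each month.
June 2024 ends with Wednesday 2024-06-26.
July 2024 ends with Wednesday 2024-07-31.

2024-06-26, 2024-07-31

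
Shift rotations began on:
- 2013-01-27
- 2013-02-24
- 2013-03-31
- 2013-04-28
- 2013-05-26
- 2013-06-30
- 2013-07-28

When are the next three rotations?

All Sundays; the gaps (28, 35, 28, 28, 35, 28) vary with month length.
This is the last Sunday of each month.
August 2013 ends with Sunday 2013-08-25.
September 2013 ends with Sunday 2013-09-29.
October 2013 ends with Sunday 2013-10-27.

2013-08-25, 2013-09-29, 2013-10-27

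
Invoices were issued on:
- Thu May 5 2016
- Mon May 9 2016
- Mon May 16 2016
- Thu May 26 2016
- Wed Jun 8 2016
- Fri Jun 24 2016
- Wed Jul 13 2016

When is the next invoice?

Thu Aug 4 2016

Gaps: 4, 7, 10, 13, 16, 19 days — each gap is 3 larger than the previous one.
Next gap: 22 days. Wed Jul 13 2016 + 22 days = Thu Aug 4 2016.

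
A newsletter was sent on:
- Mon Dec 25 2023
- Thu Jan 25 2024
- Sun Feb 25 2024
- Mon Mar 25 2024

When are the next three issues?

Thu Apr 25 2024, Sat May 25 2024, Tue Jun 25 2024

Each date is the 25th; the gaps (31, 31, 29) track the month lengths.
The rule is the 25th of each month.
Next: April 2024 → Thu Apr 25 2024.
May 2024: Sat May 25 2024.
June 2024: Tue Jun 25 2024.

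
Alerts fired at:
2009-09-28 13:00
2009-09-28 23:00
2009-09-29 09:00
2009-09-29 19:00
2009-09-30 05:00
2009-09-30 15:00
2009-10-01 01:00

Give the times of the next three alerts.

The interval is a steady 10 hours (10, 10, 10, 10, 10, 10).
2009-10-01 01:00 + 10 h = 2009-10-01 11:00.
2009-10-01 11:00 + 10 h = 2009-10-01 21:00.
2009-10-01 21:00 + 10 h = 2009-10-02 07:00.

2009-10-01 11:00, 2009-10-01 21:00, 2009-10-02 07:00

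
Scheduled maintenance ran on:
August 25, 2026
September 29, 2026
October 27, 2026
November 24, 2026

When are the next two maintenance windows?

Every date is a Tuesday; gaps 35, 28, 28 days.
Each is the last Tuesday of its month (at least one falls on the 29th or later, ruling out '4th Tuesday').
December 2026 ends with Tuesday December 29, 2026.
Last Tuesday of January 2027: January 26, 2027.

December 29, 2026; January 26, 2027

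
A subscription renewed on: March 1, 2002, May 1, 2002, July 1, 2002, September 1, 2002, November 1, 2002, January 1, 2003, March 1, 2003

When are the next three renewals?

The day-of-month is always 1 (61, 61, 62, 61, 61, 59 days between events).
So this recurs on the 1st of every 2 months.
Next: May 2003 → May 1, 2003.
Next: July 2003 → July 1, 2003.
September 2003: September 1, 2003.

May 1, 2003; July 1, 2003; September 1, 2003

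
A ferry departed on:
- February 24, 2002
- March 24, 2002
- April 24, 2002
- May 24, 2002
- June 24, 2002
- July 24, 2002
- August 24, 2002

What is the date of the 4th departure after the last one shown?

Gaps: 28, 31, 30, 31, 30, 31 days — not constant. Every event is on the 24th of the month.
Pattern: the 24th of each month.
Next: September 2002 → September 24, 2002.
Next: October 2002 → October 24, 2002.
November 2002: November 24, 2002.
Next: December 2002 → December 24, 2002.

December 24, 2002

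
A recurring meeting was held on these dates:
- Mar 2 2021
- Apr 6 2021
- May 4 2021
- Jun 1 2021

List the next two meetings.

Jul 6 2021, Aug 3 2021

All dates are Tuesdays, 35, 28, 28 days apart.
Specifically, the 1st Tuesday of each month.
1st Tuesday of July 2021: Jul 6 2021.
August 2021 — 1st Tuesday is Aug 3 2021.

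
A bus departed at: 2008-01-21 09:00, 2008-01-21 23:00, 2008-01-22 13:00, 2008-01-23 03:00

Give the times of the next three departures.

Spacing: 14, 14, 14 h — constant 14 h.
2008-01-23 03:00 + 14 h = 2008-01-23 17:00.
2008-01-23 17:00 + 14 h = 2008-01-24 07:00.
2008-01-24 07:00 + 14 h = 2008-01-24 21:00.

2008-01-23 17:00, 2008-01-24 07:00, 2008-01-24 21:00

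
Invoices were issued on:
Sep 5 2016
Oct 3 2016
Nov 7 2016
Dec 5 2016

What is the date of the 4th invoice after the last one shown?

Apr 3 2017

All dates are Mondays, 28, 35, 28 days apart.
Specifically, the 1st Monday of each month.
January 2017 — 1st Monday is Jan 2 2017.
February 2017 — 1st Monday is Feb 6 2017.
1st Monday of March 2017: Mar 6 2017.
April 2017 — 1st Monday is Apr 3 2017.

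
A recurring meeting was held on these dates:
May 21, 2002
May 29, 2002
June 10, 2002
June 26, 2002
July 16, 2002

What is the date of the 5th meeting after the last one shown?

December 23, 2002

Gaps: 8, 12, 16, 20 days — each gap is 4 larger than the previous one.
Next gap: 24 days. July 16, 2002 + 24 days = August 9, 2002.
Next gap: 28 days. August 9, 2002 + 28 days = September 6, 2002.
Next gap: 32 days. September 6, 2002 + 32 days = October 8, 2002.
Next gap: 36 days. October 8, 2002 + 36 days = November 13, 2002.
Next gap: 40 days. November 13, 2002 + 40 days = December 23, 2002.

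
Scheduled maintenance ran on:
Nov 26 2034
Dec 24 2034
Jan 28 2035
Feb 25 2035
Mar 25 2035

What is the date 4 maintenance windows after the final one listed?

Jul 22 2035

These are Sundays at 28- or 35-day spacing (28, 35, 28, 28).
The pattern: 4th Sunday of the month.
April 2035 — 4th Sunday is Apr 22 2035.
4th Sunday of May 2035: May 27 2035.
4th Sunday of June 2035: Jun 24 2035.
4th Sunday of July 2035: Jul 22 2035.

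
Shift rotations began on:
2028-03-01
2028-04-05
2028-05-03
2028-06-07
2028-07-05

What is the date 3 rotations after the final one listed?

2028-10-04

All dates are Wednesdays, 35, 28, 35, 28 days apart.
Specifically, the 1st Wednesday of each month.
1st Wednesday of August 2028: 2028-08-02.
1st Wednesday of September 2028: 2028-09-06.
October 2028 — 1st Wednesday is 2028-10-04.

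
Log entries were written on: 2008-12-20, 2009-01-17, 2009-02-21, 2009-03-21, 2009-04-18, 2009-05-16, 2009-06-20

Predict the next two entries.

All dates are Saturdays, 28, 35, 28, 28, 28, 35 days apart.
Specifically, the 3rd Saturday of each month.
July 2009 — 3rd Saturday is 2009-07-18.
3rd Saturday of August 2009: 2009-08-15.

2009-07-18, 2009-08-15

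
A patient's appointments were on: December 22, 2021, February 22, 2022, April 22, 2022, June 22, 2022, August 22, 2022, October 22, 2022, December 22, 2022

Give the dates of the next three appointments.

Gaps: 62, 59, 61, 61, 61, 61 days — not constant. Every event is on the 22nd of the month.
Pattern: the 22nd of every 2 months.
Next: February 2023 → February 22, 2023.
April 2023: April 22, 2023.
June 2023: June 22, 2023.

February 22, 2023; April 22, 2023; June 22, 2023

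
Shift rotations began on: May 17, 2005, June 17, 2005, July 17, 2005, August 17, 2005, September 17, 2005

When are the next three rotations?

October 17, 2005; November 17, 2005; December 17, 2005

The day-of-month is always 17 (31, 30, 31, 31 days between events).
So this recurs on the 17th of each month.
Next: October 2005 → October 17, 2005.
Next: November 2005 → November 17, 2005.
Next: December 2005 → December 17, 2005.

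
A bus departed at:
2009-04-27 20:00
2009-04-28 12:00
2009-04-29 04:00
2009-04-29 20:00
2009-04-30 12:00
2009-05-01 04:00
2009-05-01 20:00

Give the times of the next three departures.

2009-05-02 12:00, 2009-05-03 04:00, 2009-05-03 20:00

The interval is a steady 16 hours (16, 16, 16, 16, 16, 16).
2009-05-01 20:00 + 16 h = 2009-05-02 12:00.
2009-05-02 12:00 + 16 h = 2009-05-03 04:00.
2009-05-03 04:00 + 16 h = 2009-05-03 20:00.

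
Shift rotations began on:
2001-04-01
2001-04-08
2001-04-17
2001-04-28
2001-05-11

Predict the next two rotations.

Gaps: 7, 9, 11, 13 days — each gap is 2 larger than the previous one.
Next gap: 15 days. 2001-05-11 + 15 days = 2001-05-26.
Next gap: 17 days. 2001-05-26 + 17 days = 2001-06-12.

2001-05-26, 2001-06-12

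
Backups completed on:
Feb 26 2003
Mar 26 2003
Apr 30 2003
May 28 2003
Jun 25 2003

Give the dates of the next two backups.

Every date is a Wednesday; gaps 28, 35, 28, 28 days.
Each is the last Wednesday of its month (at least one falls on the 29th or later, ruling out '4th Wednesday').
Last Wednesday of July 2003: Jul 30 2003.
Last Wednesday of August 2003: Aug 27 2003.

Jul 30 2003, Aug 27 2003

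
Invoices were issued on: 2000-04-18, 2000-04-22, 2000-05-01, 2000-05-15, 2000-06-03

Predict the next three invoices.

Intervals are 4, 9, 14, 19 days — an arithmetic progression with common difference 5.
Next gap: 24 days. 2000-06-03 + 24 days = 2000-06-27.
Next gap: 29 days. 2000-06-27 + 29 days = 2000-07-26.
Next gap: 34 days. 2000-07-26 + 34 days = 2000-08-29.

2000-06-27, 2000-07-26, 2000-08-29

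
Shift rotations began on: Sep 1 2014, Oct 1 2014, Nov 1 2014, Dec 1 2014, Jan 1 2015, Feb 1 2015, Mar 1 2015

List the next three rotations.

Each date is the 1st; the gaps (30, 31, 30, 31, 31, 28) track the month lengths.
The rule is the 1st of each month.
Next: April 2015 → Apr 1 2015.
May 2015: May 1 2015.
Next: June 2015 → Jun 1 2015.

Apr 1 2015, May 1 2015, Jun 1 2015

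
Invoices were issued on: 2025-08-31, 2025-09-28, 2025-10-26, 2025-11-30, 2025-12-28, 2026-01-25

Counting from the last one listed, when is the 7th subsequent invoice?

2026-08-30

All Sundays; the gaps (28, 28, 35, 28, 28) vary with month length.
This is the last Sunday of each month.
Last Sunday of February 2026: 2026-02-22.
Last Sunday of March 2026: 2026-03-29.
Last Sunday of April 2026: 2026-04-26.
Last Sunday of May 2026: 2026-05-31.
June 2026 ends with Sunday 2026-06-28.
Last Sunday of July 2026: 2026-07-26.
Last Sunday of August 2026: 2026-08-30.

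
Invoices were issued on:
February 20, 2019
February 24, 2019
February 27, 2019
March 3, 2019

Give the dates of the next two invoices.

March 6, 2019; March 10, 2019

Gaps: 4, 3, 4 days — not constant, but cyclic with period 2.
The events fall on every Wednesday and Sunday.
Next Wednesday: March 6, 2019.
The following Sunday is March 10, 2019.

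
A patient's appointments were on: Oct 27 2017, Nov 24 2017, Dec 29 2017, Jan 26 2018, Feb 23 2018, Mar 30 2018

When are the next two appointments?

These are Fridays with 28, 35, 28, 28, 35-day gaps.
Each is the final Friday of its month — Dec 29 2017 is past the 28th, so '4th Friday' doesn't fit.
Last Friday of April 2018: Apr 27 2018.
May 2018 ends with Friday May 25 2018.

Apr 27 2018, May 25 2018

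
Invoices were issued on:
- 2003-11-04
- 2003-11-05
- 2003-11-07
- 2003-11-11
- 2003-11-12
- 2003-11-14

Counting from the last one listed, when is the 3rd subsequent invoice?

Gaps: 1, 2, 4, 1, 2 days — not constant, but cyclic with period 3.
The events fall on every Tuesday, Wednesday and Friday.
Next Tuesday: 2003-11-18.
The following Wednesday is 2003-11-19.
The following Friday is 2003-11-21.

2003-11-21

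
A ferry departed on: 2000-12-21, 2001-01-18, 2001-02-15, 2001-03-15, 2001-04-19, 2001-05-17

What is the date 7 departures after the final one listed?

These are Thursdays at 28- or 35-day spacing (28, 28, 28, 35, 28).
The pattern: 3rd Thursday of the month.
June 2001 — 3rd Thursday is 2001-06-21.
3rd Thursday of July 2001: 2001-07-19.
August 2001 — 3rd Thursday is 2001-08-16.
September 2001 — 3rd Thursday is 2001-09-20.
3rd Thursday of October 2001: 2001-10-18.
November 2001 — 3rd Thursday is 2001-11-15.
3rd Thursday of December 2001: 2001-12-20.

2001-12-20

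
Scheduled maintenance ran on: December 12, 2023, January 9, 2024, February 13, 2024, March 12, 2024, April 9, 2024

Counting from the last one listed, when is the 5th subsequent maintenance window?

All dates are Tuesdays, 28, 35, 28, 28 days apart.
Specifically, the 2nd Tuesday of each month.
May 2024 — 2nd Tuesday is May 14, 2024.
2nd Tuesday of June 2024: June 11, 2024.
July 2024 — 2nd Tuesday is July 9, 2024.
August 2024 — 2nd Tuesday is August 13, 2024.
September 2024 — 2nd Tuesday is September 10, 2024.

September 10, 2024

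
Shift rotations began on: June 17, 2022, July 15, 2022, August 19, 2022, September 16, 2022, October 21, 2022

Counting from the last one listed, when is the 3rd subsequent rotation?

January 20, 2023

All dates are Fridays, 28, 35, 28, 35 days apart.
Specifically, the 3rd Friday of each month.
3rd Friday of November 2022: November 18, 2022.
3rd Friday of December 2022: December 16, 2022.
January 2023 — 3rd Friday is January 20, 2023.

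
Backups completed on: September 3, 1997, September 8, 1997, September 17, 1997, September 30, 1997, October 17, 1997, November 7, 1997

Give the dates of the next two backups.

December 2, 1997; December 31, 1997

The spacing grows by 4 each time: 5, 9, 13, 17, 21 days.
Next gap: 25 days. November 7, 1997 + 25 days = December 2, 1997.
Next gap: 29 days. December 2, 1997 + 29 days = December 31, 1997.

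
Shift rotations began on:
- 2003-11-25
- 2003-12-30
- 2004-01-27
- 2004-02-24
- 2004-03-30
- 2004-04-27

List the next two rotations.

2004-05-25, 2004-06-29

These are Tuesdays with 35, 28, 28, 35, 28-day gaps.
Each is the final Tuesday of its month — 2003-12-30 is past the 28th, so '4th Tuesday' doesn't fit.
Last Tuesday of May 2004: 2004-05-25.
June 2004 ends with Tuesday 2004-06-29.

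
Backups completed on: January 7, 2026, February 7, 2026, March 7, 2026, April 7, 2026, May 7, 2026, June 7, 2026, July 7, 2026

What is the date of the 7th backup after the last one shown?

February 7, 2027

Each date is the 7th; the gaps (31, 28, 31, 30, 31, 30) track the month lengths.
The rule is the 7th of each month.
Next: August 2026 → August 7, 2026.
Next: September 2026 → September 7, 2026.
October 2026: October 7, 2026.
Next: November 2026 → November 7, 2026.
December 2026: December 7, 2026.
January 2027: January 7, 2027.
February 2027: February 7, 2027.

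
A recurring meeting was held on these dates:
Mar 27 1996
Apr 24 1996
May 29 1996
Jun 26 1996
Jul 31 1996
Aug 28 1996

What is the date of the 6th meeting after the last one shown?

Feb 26 1997

Every date is a Wednesday; gaps 28, 35, 28, 35, 28 days.
Each is the last Wednesday of its month (at least one falls on the 29th or later, ruling out '4th Wednesday').
Last Wednesday of September 1996: Sep 25 1996.
October 1996 ends with Wednesday Oct 30 1996.
November 1996 ends with Wednesday Nov 27 1996.
December 1996 ends with Wednesday Dec 25 1996.
Last Wednesday of January 1997: Jan 29 1997.
Last Wednesday of February 1997: Feb 26 1997.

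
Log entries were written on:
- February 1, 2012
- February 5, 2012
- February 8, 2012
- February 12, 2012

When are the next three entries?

February 15, 2012; February 19, 2012; February 22, 2012

Gaps: 4, 3, 4 days — not constant, but cyclic with period 2.
The events fall on every Wednesday and Sunday.
Next Wednesday: February 15, 2012.
The following Sunday is February 19, 2012.
Next Wednesday: February 22, 2012.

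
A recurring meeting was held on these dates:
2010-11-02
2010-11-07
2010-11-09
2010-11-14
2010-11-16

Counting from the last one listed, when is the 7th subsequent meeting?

Every event lands on a Tuesday or Sunday (gaps cycle 5, 2, 5, 2).
So the schedule is: every Tuesday and Sunday.
Next Sunday: 2010-11-21.
The following Tuesday is 2010-11-23.
Next Sunday: 2010-11-28.
Next Tuesday: 2010-11-30.
Next Sunday: 2010-12-05.
The following Tuesday is 2010-12-07.
The following Sunday is 2010-12-12.

2010-12-12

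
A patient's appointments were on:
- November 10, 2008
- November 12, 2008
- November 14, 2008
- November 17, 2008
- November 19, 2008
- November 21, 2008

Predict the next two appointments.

November 24, 2008; November 26, 2008

The gap pattern 2, 2, 3, 2, 2 repeats every 3 events.
These are the Mondays, Wednesdays and Fridays of each week.
Next Monday: November 24, 2008.
Next Wednesday: November 26, 2008.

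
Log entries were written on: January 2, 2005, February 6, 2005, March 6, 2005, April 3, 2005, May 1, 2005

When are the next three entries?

June 5, 2005; July 3, 2005; August 7, 2005

Gaps: 35, 28, 28, 28 days — a mix of 28 and 35. Every date is a Sunday.
Each is the 1st Sunday of its month.
June 2005 — 1st Sunday is June 5, 2005.
July 2005 — 1st Sunday is July 3, 2005.
August 2005 — 1st Sunday is August 7, 2005.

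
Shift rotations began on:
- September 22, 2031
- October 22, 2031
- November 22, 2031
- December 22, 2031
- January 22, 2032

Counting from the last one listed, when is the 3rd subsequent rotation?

April 22, 2032

The day-of-month is always 22 (30, 31, 30, 31 days between events).
So this recurs on the 22nd of each month.
February 2032: February 22, 2032.
Next: March 2032 → March 22, 2032.
April 2032: April 22, 2032.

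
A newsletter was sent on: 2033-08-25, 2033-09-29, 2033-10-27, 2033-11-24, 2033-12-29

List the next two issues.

2034-01-26, 2034-02-23

All Thursdays; the gaps (35, 28, 28, 35) vary with month length.
This is the last Thursday of each month.
Last Thursday of January 2034: 2034-01-26.
February 2034 ends with Thursday 2034-02-23.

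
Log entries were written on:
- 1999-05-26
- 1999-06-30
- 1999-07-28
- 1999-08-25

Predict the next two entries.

These are Wednesdays with 35, 28, 28-day gaps.
Each is the final Wednesday of its month — 1999-06-30 is past the 28th, so '4th Wednesday' doesn't fit.
Last Wednesday of September 1999: 1999-09-29.
October 1999 ends with Wednesday 1999-10-27.

1999-09-29, 1999-10-27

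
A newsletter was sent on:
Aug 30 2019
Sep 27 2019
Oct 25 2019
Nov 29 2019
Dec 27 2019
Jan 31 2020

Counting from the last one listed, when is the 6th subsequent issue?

Jul 31 2020

All Fridays; the gaps (28, 28, 35, 28, 35) vary with month length.
This is the last Friday of each month.
Last Friday of February 2020: Feb 28 2020.
March 2020 ends with Friday Mar 27 2020.
April 2020 ends with Friday Apr 24 2020.
Last Friday of May 2020: May 29 2020.
June 2020 ends with Friday Jun 26 2020.
July 2020 ends with Friday Jul 31 2020.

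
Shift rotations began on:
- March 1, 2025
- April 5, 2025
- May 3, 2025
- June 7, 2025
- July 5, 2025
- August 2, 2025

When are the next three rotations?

All dates are Saturdays, 35, 28, 35, 28, 28 days apart.
Specifically, the 1st Saturday of each month.
September 2025 — 1st Saturday is September 6, 2025.
1st Saturday of October 2025: October 4, 2025.
November 2025 — 1st Saturday is November 1, 2025.

September 6, 2025; October 4, 2025; November 1, 2025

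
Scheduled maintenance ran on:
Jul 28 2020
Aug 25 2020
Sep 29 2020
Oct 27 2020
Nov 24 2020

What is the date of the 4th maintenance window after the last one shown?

All Tuesdays; the gaps (28, 35, 28, 28) vary with month length.
This is the last Tuesday of each month.
Last Tuesday of December 2020: Dec 29 2020.
January 2021 ends with Tuesday Jan 26 2021.
Last Tuesday of February 2021: Feb 23 2021.
March 2021 ends with Tuesday Mar 30 2021.

Mar 30 2021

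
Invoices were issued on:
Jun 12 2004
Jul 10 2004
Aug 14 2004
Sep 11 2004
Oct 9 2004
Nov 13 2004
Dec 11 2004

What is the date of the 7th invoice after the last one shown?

Gaps: 28, 35, 28, 28, 35, 28 days — a mix of 28 and 35. Every date is a Saturday.
Each is the 2nd Saturday of its month.
2nd Saturday of January 2005: Jan 8 2005.
2nd Saturday of February 2005: Feb 12 2005.
2nd Saturday of March 2005: Mar 12 2005.
April 2005 — 2nd Saturday is Apr 9 2005.
May 2005 — 2nd Saturday is May 14 2005.
June 2005 — 2nd Saturday is Jun 11 2005.
July 2005 — 2nd Saturday is Jul 9 2005.

Jul 9 2005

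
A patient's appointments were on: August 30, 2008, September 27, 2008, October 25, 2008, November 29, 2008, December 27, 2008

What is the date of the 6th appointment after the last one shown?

June 27, 2009

Every date is a Saturday; gaps 28, 28, 35, 28 days.
Each is the last Saturday of its month (at least one falls on the 29th or later, ruling out '4th Saturday').
Last Saturday of January 2009: January 31, 2009.
Last Saturday of February 2009: February 28, 2009.
March 2009 ends with Saturday March 28, 2009.
Last Saturday of April 2009: April 25, 2009.
May 2009 ends with Saturday May 30, 2009.
Last Saturday of June 2009: June 27, 2009.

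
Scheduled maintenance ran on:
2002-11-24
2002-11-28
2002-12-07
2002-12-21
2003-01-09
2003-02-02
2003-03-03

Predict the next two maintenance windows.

The spacing grows by 5 each time: 4, 9, 14, 19, 24, 29 days.
Next gap: 34 days. 2003-03-03 + 34 days = 2003-04-06.
Next gap: 39 days. 2003-04-06 + 39 days = 2003-05-15.

2003-04-06, 2003-05-15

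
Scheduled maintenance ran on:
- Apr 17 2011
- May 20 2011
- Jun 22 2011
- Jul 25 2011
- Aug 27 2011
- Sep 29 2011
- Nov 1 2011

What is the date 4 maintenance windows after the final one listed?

Mar 12 2012

Every event comes 33 days after the last (33, 33, 33, 33, 33, 33).
Nov 1 2011 + 33 days = Dec 4 2011.
Dec 4 2011 + 33 days = Jan 6 2012.
Jan 6 2012 + 33 days = Feb 8 2012.
Feb 8 2012 + 33 days = Mar 12 2012.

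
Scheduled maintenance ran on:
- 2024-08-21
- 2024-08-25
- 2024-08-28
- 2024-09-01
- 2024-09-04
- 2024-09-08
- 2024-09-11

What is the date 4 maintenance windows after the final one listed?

2024-09-25

Gaps: 4, 3, 4, 3, 4, 3 days — not constant, but cyclic with period 2.
The events fall on every Wednesday and Sunday.
Next Sunday: 2024-09-15.
Next Wednesday: 2024-09-18.
The following Sunday is 2024-09-22.
The following Wednesday is 2024-09-25.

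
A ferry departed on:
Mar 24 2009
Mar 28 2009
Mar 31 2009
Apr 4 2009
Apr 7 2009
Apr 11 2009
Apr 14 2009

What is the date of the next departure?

Apr 18 2009

The gap pattern 4, 3, 4, 3, 4, 3 repeats every 2 events.
These are the Tuesdays and Saturdays of each week.
The following Saturday is Apr 18 2009.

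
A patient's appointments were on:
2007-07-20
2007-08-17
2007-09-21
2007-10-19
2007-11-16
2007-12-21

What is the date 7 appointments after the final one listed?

2008-07-18

All dates are Fridays, 28, 35, 28, 28, 35 days apart.
Specifically, the 3rd Friday of each month.
January 2008 — 3rd Friday is 2008-01-18.
February 2008 — 3rd Friday is 2008-02-15.
3rd Friday of March 2008: 2008-03-21.
April 2008 — 3rd Friday is 2008-04-18.
May 2008 — 3rd Friday is 2008-05-16.
June 2008 — 3rd Friday is 2008-06-20.
July 2008 — 3rd Friday is 2008-07-18.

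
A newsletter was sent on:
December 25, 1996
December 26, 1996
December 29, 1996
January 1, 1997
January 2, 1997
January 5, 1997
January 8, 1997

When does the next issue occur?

January 9, 1997

The gap pattern 1, 3, 3, 1, 3, 3 repeats every 3 events.
These are the Wednesdays, Thursdays and Sundays of each week.
Next Thursday: January 9, 1997.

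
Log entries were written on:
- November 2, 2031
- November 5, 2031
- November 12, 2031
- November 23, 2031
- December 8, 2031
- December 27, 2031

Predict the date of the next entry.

Intervals are 3, 7, 11, 15, 19 days — an arithmetic progression with common difference 4.
Next gap: 23 days. December 27, 2031 + 23 days = January 19, 2032.

January 19, 2032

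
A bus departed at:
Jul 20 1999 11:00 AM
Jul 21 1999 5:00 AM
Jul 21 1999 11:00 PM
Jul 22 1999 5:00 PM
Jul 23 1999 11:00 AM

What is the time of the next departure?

Jul 24 1999 5:00 AM

The interval is a steady 18 hours (18, 18, 18, 18).
Jul 23 1999 11:00 AM + 18 h = Jul 24 1999 5:00 AM.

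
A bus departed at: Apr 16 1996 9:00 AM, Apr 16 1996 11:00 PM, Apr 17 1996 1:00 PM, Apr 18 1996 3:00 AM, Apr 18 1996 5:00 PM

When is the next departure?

The interval is a steady 14 hours (14, 14, 14, 14).
Apr 18 1996 5:00 PM + 14 h = Apr 19 1996 7:00 AM.

Apr 19 1996 7:00 AM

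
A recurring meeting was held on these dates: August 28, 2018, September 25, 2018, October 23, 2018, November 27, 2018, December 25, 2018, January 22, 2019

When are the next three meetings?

All dates are Tuesdays, 28, 28, 35, 28, 28 days apart.
Specifically, the 4th Tuesday of each month.
4th Tuesday of February 2019: February 26, 2019.
4th Tuesday of March 2019: March 26, 2019.
4th Tuesday of April 2019: April 23, 2019.

February 26, 2019; March 26, 2019; April 23, 2019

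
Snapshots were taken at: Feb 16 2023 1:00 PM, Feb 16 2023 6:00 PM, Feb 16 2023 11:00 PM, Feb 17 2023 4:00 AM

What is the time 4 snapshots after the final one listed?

Spacing: 5, 5, 5 h — constant 5 h.
Feb 17 2023 4:00 AM + 5 h = Feb 17 2023 9:00 AM.
Feb 17 2023 9:00 AM + 5 h = Feb 17 2023 2:00 PM.
Feb 17 2023 2:00 PM + 5 h = Feb 17 2023 7:00 PM.
Feb 17 2023 7:00 PM + 5 h = Feb 18 2023 12:00 AM.

Feb 18 2023 12:00 AM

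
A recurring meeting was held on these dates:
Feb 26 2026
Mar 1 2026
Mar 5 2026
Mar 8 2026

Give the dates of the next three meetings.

The gap pattern 3, 4, 3 repeats every 2 events.
These are the Thursdays and Sundays of each week.
Next Thursday: Mar 12 2026.
The following Sunday is Mar 15 2026.
Next Thursday: Mar 19 2026.

Mar 12 2026, Mar 15 2026, Mar 19 2026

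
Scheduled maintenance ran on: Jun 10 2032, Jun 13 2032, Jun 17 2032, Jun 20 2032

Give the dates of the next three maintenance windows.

Gaps: 3, 4, 3 days — not constant, but cyclic with period 2.
The events fall on every Thursday and Sunday.
Next Thursday: Jun 24 2032.
Next Sunday: Jun 27 2032.
The following Thursday is Jul 1 2032.

Jun 24 2032, Jun 27 2032, Jul 1 2032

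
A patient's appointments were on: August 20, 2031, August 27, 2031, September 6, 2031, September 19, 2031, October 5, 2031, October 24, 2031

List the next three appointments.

November 15, 2031; December 10, 2031; January 7, 2032

Intervals are 7, 10, 13, 16, 19 days — an arithmetic progression with common difference 3.
Next gap: 22 days. October 24, 2031 + 22 days = November 15, 2031.
Next gap: 25 days. November 15, 2031 + 25 days = December 10, 2031.
Next gap: 28 days. December 10, 2031 + 28 days = January 7, 2032.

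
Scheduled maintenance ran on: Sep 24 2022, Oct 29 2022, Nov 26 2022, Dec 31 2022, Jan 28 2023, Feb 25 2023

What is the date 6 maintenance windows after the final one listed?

All Saturdays; the gaps (35, 28, 35, 28, 28) vary with month length.
This is the last Saturday of each month.
March 2023 ends with Saturday Mar 25 2023.
Last Saturday of April 2023: Apr 29 2023.
Last Saturday of May 2023: May 27 2023.
Last Saturday of June 2023: Jun 24 2023.
Last Saturday of July 2023: Jul 29 2023.
August 2023 ends with Saturday Aug 26 2023.

Aug 26 2023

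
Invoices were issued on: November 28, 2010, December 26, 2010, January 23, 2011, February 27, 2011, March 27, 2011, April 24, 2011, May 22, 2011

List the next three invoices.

June 26, 2011; July 24, 2011; August 28, 2011

All dates are Sundays, 28, 28, 35, 28, 28, 28 days apart.
Specifically, the 4th Sunday of each month.
June 2011 — 4th Sunday is June 26, 2011.
4th Sunday of July 2011: July 24, 2011.
4th Sunday of August 2011: August 28, 2011.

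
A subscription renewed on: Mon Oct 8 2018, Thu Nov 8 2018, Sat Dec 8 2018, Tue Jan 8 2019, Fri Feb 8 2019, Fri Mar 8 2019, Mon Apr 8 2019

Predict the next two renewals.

Each date is the 8th; the gaps (31, 30, 31, 31, 28, 31) track the month lengths.
The rule is the 8th of each month.
May 2019: Wed May 8 2019.
June 2019: Sat Jun 8 2019.

Wed May 8 2019, Sat Jun 8 2019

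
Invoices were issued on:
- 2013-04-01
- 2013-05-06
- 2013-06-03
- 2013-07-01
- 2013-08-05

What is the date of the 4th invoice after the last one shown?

All dates are Mondays, 35, 28, 28, 35 days apart.
Specifically, the 1st Monday of each month.
1st Monday of September 2013: 2013-09-02.
1st Monday of October 2013: 2013-10-07.
November 2013 — 1st Monday is 2013-11-04.
December 2013 — 1st Monday is 2013-12-02.

2013-12-02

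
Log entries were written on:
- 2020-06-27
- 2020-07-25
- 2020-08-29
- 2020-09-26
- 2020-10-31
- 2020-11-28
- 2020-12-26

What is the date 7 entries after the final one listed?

2021-07-31

All Saturdays; the gaps (28, 35, 28, 35, 28, 28) vary with month length.
This is the last Saturday of each month.
Last Saturday of January 2021: 2021-01-30.
Last Saturday of February 2021: 2021-02-27.
March 2021 ends with Saturday 2021-03-27.
April 2021 ends with Saturday 2021-04-24.
May 2021 ends with Saturday 2021-05-29.
June 2021 ends with Saturday 2021-06-26.
Last Saturday of July 2021: 2021-07-31.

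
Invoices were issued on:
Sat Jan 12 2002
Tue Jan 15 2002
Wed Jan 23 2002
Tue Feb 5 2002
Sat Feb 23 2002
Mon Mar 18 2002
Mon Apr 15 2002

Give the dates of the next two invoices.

Sat May 18 2002, Tue Jun 25 2002

Gaps: 3, 8, 13, 18, 23, 28 days — each gap is 5 larger than the previous one.
Next gap: 33 days. Mon Apr 15 2002 + 33 days = Sat May 18 2002.
Next gap: 38 days. Sat May 18 2002 + 38 days = Tue Jun 25 2002.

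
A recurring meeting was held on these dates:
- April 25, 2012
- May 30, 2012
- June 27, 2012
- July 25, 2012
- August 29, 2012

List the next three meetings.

All Wednesdays; the gaps (35, 28, 28, 35) vary with month length.
This is the last Wednesday of each month.
September 2012 ends with Wednesday September 26, 2012.
October 2012 ends with Wednesday October 31, 2012.
Last Wednesday of November 2012: November 28, 2012.

September 26, 2012; October 31, 2012; November 28, 2012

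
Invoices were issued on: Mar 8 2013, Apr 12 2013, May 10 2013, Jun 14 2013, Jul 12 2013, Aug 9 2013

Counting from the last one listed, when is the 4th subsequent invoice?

Dec 13 2013

Gaps: 35, 28, 35, 28, 28 days — a mix of 28 and 35. Every date is a Friday.
Each is the 2nd Friday of its month.
September 2013 — 2nd Friday is Sep 13 2013.
October 2013 — 2nd Friday is Oct 11 2013.
November 2013 — 2nd Friday is Nov 8 2013.
December 2013 — 2nd Friday is Dec 13 2013.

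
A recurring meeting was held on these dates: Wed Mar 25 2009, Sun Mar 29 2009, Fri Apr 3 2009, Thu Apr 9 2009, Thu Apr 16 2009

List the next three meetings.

Fri Apr 24 2009, Sun May 3 2009, Wed May 13 2009

Intervals are 4, 5, 6, 7 days — an arithmetic progression with common difference 1.
Next gap: 8 days. Thu Apr 16 2009 + 8 days = Fri Apr 24 2009.
Next gap: 9 days. Fri Apr 24 2009 + 9 days = Sun May 3 2009.
Next gap: 10 days. Sun May 3 2009 + 10 days = Wed May 13 2009.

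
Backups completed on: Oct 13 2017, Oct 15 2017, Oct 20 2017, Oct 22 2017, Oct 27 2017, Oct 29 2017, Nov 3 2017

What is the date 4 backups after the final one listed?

Nov 17 2017

Every event lands on a Friday or Sunday (gaps cycle 2, 5, 2, 5, 2, 5).
So the schedule is: every Friday and Sunday.
Next Sunday: Nov 5 2017.
The following Friday is Nov 10 2017.
Next Sunday: Nov 12 2017.
Next Friday: Nov 17 2017.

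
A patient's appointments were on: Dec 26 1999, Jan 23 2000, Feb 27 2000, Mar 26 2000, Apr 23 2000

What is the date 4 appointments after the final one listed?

Gaps: 28, 35, 28, 28 days — a mix of 28 and 35. Every date is a Sunday.
Each is the 4th Sunday of its month.
May 2000 — 4th Sunday is May 28 2000.
June 2000 — 4th Sunday is Jun 25 2000.
4th Sunday of July 2000: Jul 23 2000.
4th Sunday of August 2000: Aug 27 2000.

Aug 27 2000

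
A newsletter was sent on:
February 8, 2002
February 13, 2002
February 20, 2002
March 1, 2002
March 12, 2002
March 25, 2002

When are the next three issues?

April 9, 2002; April 26, 2002; May 15, 2002

Gaps: 5, 7, 9, 11, 13 days — each gap is 2 larger than the previous one.
Next gap: 15 days. March 25, 2002 + 15 days = April 9, 2002.
Next gap: 17 days. April 9, 2002 + 17 days = April 26, 2002.
Next gap: 19 days. April 26, 2002 + 19 days = May 15, 2002.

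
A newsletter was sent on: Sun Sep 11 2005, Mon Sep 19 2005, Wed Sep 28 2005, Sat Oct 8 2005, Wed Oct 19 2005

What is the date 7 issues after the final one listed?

Wed Feb 1 2006

The spacing grows by 1 each time: 8, 9, 10, 11 days.
Next gap: 12 days. Wed Oct 19 2005 + 12 days = Mon Oct 31 2005.
Next gap: 13 days. Mon Oct 31 2005 + 13 days = Sun Nov 13 2005.
Next gap: 14 days. Sun Nov 13 2005 + 14 days = Sun Nov 27 2005.
Next gap: 15 days. Sun Nov 27 2005 + 15 days = Mon Dec 12 2005.
Next gap: 16 days. Mon Dec 12 2005 + 16 days = Wed Dec 28 2005.
Next gap: 17 days. Wed Dec 28 2005 + 17 days = Sat Jan 14 2006.
Next gap: 18 days. Sat Jan 14 2006 + 18 days = Wed Feb 1 2006.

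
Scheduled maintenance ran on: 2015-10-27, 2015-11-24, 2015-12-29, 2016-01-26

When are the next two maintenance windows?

2016-02-23, 2016-03-29

These are Tuesdays with 28, 35, 28-day gaps.
Each is the final Tuesday of its month — 2015-12-29 is past the 28th, so '4th Tuesday' doesn't fit.
Last Tuesday of February 2016: 2016-02-23.
March 2016 ends with Tuesday 2016-03-29.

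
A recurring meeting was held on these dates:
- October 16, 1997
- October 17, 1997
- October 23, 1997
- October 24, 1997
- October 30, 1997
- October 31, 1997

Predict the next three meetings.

November 6, 1997; November 7, 1997; November 13, 1997

Gaps: 1, 6, 1, 6, 1 days — not constant, but cyclic with period 2.
The events fall on every Thursday and Friday.
The following Thursday is November 6, 1997.
Next Friday: November 7, 1997.
Next Thursday: November 13, 1997.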